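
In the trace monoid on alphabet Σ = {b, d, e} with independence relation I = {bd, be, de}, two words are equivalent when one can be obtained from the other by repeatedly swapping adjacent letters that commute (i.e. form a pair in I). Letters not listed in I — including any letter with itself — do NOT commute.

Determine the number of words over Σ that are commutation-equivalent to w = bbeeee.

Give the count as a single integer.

piece 0:b — minimal
piece 1:b rests on {0:b}
piece 2:e — minimal
piece 3:e rests on {2:e}
piece 4:e rests on {3:e}
piece 5:e rests on {4:e}
minimal pieces: {0:b, 2:e}
ways to finish when only these pieces remain (= sum over removing one remaining piece with nothing left below it):
  1 left: {1}→1  {5}→1
  2 left: {0,1}→1  {1,5}→2  {4,5}→1
  3 left: {0,1,5}→3  {1,4,5}→3  {3,4,5}→1
  4 left: {0,1,4,5}→6  {1,3,4,5}→4  {2,3,4,5}→1
  placing 0:b first → 5 extensions
  placing 2:e first → 10 extensions
total linear extensions = 15

15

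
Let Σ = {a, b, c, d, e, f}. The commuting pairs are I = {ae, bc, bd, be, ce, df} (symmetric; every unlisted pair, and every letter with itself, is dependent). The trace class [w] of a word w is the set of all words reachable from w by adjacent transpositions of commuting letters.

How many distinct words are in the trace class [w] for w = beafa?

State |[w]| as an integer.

0(b) covers ∅
1(e) covers ∅
2(a) covers 0:b
3(f) covers 1:e, 2:a
4(a) covers 3:f
floor of heap: 0:b, 1:e
completions by unplaced set U, small U first (add the entries for U minus each lowest piece of U):
  |U|=1: {4}:1
  |U|=2: {3,4}:1
  |U|=3: {1,3,4}:1  {2,3,4}:1
  start at 0(b): 2
  start at 1(e): 1
sum over floor = 3

3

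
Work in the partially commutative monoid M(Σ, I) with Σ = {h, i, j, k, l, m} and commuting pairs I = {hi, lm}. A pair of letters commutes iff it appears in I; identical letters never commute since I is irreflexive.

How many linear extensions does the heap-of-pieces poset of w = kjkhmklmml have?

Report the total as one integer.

piece 0:k — minimal
piece 1:j rests on {0:k}
piece 2:k rests on {1:j}
piece 3:h rests on {2:k}
piece 4:m rests on {3:h}
piece 5:k rests on {4:m}
piece 6:l rests on {5:k}
piece 7:m rests on {5:k}
piece 8:m rests on {7:m}
piece 9:l rests on {6:l}
minimal pieces: {0:k}
ways to finish when only these pieces remain (= sum over removing one remaining piece with nothing left below it):
  1 left: {8}→1  {9}→1
  2 left: {6,9}→1  {7,8}→1  {8,9}→2
  3 left: {6,8,9}→3  {7,8,9}→3
  4 left: {6,7,8,9}→6
  5 left: {5,6,7,8,9}→6
  6 left: {4,5,6,7,8,9}→6
  7 left: {3,4,5,6,7,8,9}→6
  8 left: {2,3,4,5,6,7,8,9}→6
  placing 0:k first → 6 extensions

6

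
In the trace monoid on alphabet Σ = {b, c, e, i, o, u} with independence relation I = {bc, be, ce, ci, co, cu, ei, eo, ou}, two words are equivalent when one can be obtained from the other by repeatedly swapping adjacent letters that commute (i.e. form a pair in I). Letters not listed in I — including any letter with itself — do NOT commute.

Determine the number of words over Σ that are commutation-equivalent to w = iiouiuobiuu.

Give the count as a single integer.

4

0(i) covers ∅
1(i) covers 0:i
2(o) covers 1:i
3(u) covers 1:i
4(i) covers 2:o, 3:u
5(u) covers 4:i
6(o) covers 4:i
7(b) covers 5:u, 6:o
8(i) covers 7:b
9(u) covers 8:i
10(u) covers 9:u
floor of heap: 0:i
completions by unplaced set U, small U first (add the entries for U minus each lowest piece of U):
  |U|=1: {10}:1
  |U|=2: {9,10}:1
  |U|=3: {8,9,10}:1
  |U|=4: {7,8,9,10}:1
  |U|=5: {5,7,8,9,10}:1  {6,7,8,9,10}:1
  |U|=6: {5,6,7,8,9,10}:2
  |U|=7: {4,5,6,7,8,9,10}:2
  |U|=8: {2,4,5,6,7,8,9,10}:2  {3,4,5,6,7,8,9,10}:2
  |U|=9: {2,3,4,5,6,7,8,9,10}:4
  start at 0(i): 4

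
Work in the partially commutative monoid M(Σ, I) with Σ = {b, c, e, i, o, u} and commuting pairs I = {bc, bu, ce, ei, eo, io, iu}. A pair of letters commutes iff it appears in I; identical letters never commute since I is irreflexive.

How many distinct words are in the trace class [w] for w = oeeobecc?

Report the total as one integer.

0(o) covers ∅
1(e) covers ∅
2(e) covers 1:e
3(o) covers 0:o
4(b) covers 2:e, 3:o
5(e) covers 4:b
6(c) covers 3:o
7(c) covers 6:c
floor of heap: 0:o, 1:e
completions by unplaced set U, small U first (add the entries for U minus each lowest piece of U):
  |U|=1: {5}:1  {7}:1
  |U|=2: {4,5}:1  {5,7}:2  {6,7}:1
  |U|=3: {2,4,5}:1  {4,5,7}:3  {5,6,7}:3
  |U|=4: {1,2,4,5}:1  {2,4,5,7}:4  {4,5,6,7}:6
  |U|=5: {1,2,4,5,7}:5  {2,4,5,6,7}:10  {3,4,5,6,7}:6
  |U|=6: {0,3,4,5,6,7}:6  {1,2,4,5,6,7}:15  {2,3,4,5,6,7}:16
  start at 0(o): 31
  start at 1(e): 22
sum over floor = 53

53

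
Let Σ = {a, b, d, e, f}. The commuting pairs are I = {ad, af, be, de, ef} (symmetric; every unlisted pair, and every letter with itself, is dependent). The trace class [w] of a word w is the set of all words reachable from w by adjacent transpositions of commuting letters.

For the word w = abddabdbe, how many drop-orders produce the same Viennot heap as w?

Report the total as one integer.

piece 0:a — minimal
piece 1:b rests on {0:a}
piece 2:d rests on {1:b}
piece 3:d rests on {2:d}
piece 4:a rests on {1:b}
piece 5:b rests on {3:d, 4:a}
piece 6:d rests on {5:b}
piece 7:b rests on {6:d}
piece 8:e rests on {4:a}
minimal pieces: {0:a}
ways to finish when only these pieces remain (= sum over removing one remaining piece with nothing left below it):
  1 left: {7}→1  {8}→1
  2 left: {6,7}→1  {7,8}→2
  3 left: {5,6,7}→1  {6,7,8}→3
  4 left: {3,5,6,7}→1  {5,6,7,8}→4
  5 left: {2,3,5,6,7}→1  {3,5,6,7,8}→5  {4,5,6,7,8}→4
  6 left: {2,3,5,6,7,8}→6  {3,4,5,6,7,8}→9
  7 left: {2,3,4,5,6,7,8}→15
  placing 0:a first → 15 extensions

15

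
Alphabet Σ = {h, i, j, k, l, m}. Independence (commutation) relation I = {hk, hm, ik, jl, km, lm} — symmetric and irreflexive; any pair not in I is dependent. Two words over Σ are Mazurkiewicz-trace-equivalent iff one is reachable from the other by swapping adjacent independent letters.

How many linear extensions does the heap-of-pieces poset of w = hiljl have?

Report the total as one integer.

3

0(h) covers ∅
1(i) covers 0:h
2(l) covers 1:i
3(j) covers 1:i
4(l) covers 2:l
floor of heap: 0:h
completions by unplaced set U, small U first (add the entries for U minus each lowest piece of U):
  |U|=1: {3}:1  {4}:1
  |U|=2: {2,4}:1  {3,4}:2
  |U|=3: {2,3,4}:3
  start at 0(h): 3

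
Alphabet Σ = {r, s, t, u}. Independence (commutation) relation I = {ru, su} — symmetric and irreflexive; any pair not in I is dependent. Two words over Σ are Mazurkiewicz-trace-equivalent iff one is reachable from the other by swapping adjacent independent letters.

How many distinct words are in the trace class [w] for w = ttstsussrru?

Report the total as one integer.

21

0(t) covers ∅
1(t) covers 0:t
2(s) covers 1:t
3(t) covers 2:s
4(s) covers 3:t
5(u) covers 3:t
6(s) covers 4:s
7(s) covers 6:s
8(r) covers 7:s
9(r) covers 8:r
10(u) covers 5:u
floor of heap: 0:t
completions by unplaced set U, small U first (add the entries for U minus each lowest piece of U):
  |U|=1: {9}:1  {10}:1
  |U|=2: {5,10}:1  {8,9}:1  {9,10}:2
  |U|=3: {5,9,10}:3  {7,8,9}:1  {8,9,10}:3
  |U|=4: {5,8,9,10}:6  {6,7,8,9}:1  {7,8,9,10}:4
  |U|=5: {4,6,7,8,9}:1  {5,7,8,9,10}:10  {6,7,8,9,10}:5
  |U|=6: {4,6,7,8,9,10}:6  {5,6,7,8,9,10}:15
  |U|=7: {4,5,6,7,8,9,10}:21
  |U|=8: {3,4,5,6,7,8,9,10}:21
  |U|=9: {2,3,4,5,6,7,8,9,10}:21
  start at 0(t): 21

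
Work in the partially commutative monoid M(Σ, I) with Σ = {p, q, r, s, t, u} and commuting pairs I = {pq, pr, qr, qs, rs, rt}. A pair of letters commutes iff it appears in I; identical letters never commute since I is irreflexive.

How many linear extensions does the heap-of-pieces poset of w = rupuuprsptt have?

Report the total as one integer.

drop 0:r onto floor
drop 1:u onto {0:r}
drop 2:p onto {1:u}
drop 3:u onto {2:p}
drop 4:u onto {3:u}
drop 5:p onto {4:u}
drop 6:r onto {4:u}
drop 7:s onto {5:p}
drop 8:p onto {7:s}
drop 9:t onto {8:p}
drop 10:t onto {9:t}
ground layer = {0:r}
drop-orders for the pieces not yet dropped (sum over which currently-grounded one goes next):
  1 to go: {6} 1  {10} 1
  2 to go: {6,10} 2  {9,10} 1
  3 to go: {6,9,10} 3  {8,9,10} 1
  4 to go: {6,8,9,10} 4  {7,8,9,10} 1
  5 to go: {5,7,8,9,10} 1  {6,7,8,9,10} 5
  6 to go: {5,6,7,8,9,10} 6
  7 to go: {4,5,6,7,8,9,10} 6
  8 to go: {3,4,5,6,7,8,9,10} 6
  9 to go: {2,3,4,5,6,7,8,9,10} 6
  if 0:r drops first: 6 orders

6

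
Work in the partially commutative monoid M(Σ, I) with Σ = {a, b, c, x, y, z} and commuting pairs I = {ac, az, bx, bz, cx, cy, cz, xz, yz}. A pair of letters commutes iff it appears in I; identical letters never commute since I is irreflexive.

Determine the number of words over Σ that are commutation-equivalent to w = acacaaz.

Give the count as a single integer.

0(a) covers ∅
1(c) covers ∅
2(a) covers 0:a
3(c) covers 1:c
4(a) covers 2:a
5(a) covers 4:a
6(z) covers ∅
floor of heap: 0:a, 1:c, 6:z
completions by unplaced set U, small U first (add the entries for U minus each lowest piece of U):
  |U|=1: {3}:1  {5}:1  {6}:1
  |U|=2: {1,3}:1  {3,5}:2  {3,6}:2  {4,5}:1  {5,6}:2
  |U|=3: {1,3,5}:3  {1,3,6}:3  {2,4,5}:1  {3,4,5}:3  {3,5,6}:6  {4,5,6}:3
  |U|=4: {0,2,4,5}:1  {1,3,4,5}:6  {1,3,5,6}:12  {2,3,4,5}:4  {2,4,5,6}:4  {3,4,5,6}:12
  |U|=5: {0,2,3,4,5}:5  {0,2,4,5,6}:5  {1,2,3,4,5}:10  {1,3,4,5,6}:30  {2,3,4,5,6}:20
  start at 0(a): 60
  start at 1(c): 30
  start at 6(z): 15
sum over floor = 105

105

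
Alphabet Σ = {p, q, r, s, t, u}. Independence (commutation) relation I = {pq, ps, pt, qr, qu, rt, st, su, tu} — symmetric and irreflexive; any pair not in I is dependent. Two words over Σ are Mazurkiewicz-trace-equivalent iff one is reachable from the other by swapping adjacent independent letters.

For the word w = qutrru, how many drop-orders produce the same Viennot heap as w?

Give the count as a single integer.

drop 0:q onto floor
drop 1:u onto floor
drop 2:t onto {0:q}
drop 3:r onto {1:u}
drop 4:r onto {3:r}
drop 5:u onto {4:r}
ground layer = {0:q, 1:u}
drop-orders for the pieces not yet dropped (sum over which currently-grounded one goes next):
  1 to go: {2} 1  {5} 1
  2 to go: {0,2} 1  {2,5} 2  {4,5} 1
  3 to go: {0,2,5} 3  {2,4,5} 3  {3,4,5} 1
  4 to go: {0,2,4,5} 6  {1,3,4,5} 1  {2,3,4,5} 4
  if 0:q drops first: 5 orders
  if 1:u drops first: 10 orders
heap linearizations: 15

15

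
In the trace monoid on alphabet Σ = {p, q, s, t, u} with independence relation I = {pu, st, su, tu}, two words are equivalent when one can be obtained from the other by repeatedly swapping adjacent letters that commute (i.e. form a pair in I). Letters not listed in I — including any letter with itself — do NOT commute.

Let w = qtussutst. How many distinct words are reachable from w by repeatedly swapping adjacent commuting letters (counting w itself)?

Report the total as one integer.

560

#0=q has no predecessor
#1=t depends on [0:q]
#2=u depends on [0:q]
#3=s depends on [0:q]
#4=s depends on [3:s]
#5=u depends on [2:u]
#6=t depends on [1:t]
#7=s depends on [4:s]
#8=t depends on [6:t]
sources: [0:q]
N(rest) = Σ N(rest − s) over sources s of rest; N(one piece) = 1:
  size 1 → [5]=1  [7]=1  [8]=1
  size 2 → [2,5]=1  [4,7]=1  [5,7]=2  [5,8]=2  [6,8]=1  [7,8]=2
  size 3 → [1,6,8]=1  [2,5,7]=3  [2,5,8]=3  [3,4,7]=1  [4,5,7]=3  [4,7,8]=3  [5,6,8]=3  [5,7,8]=6  [6,7,8]=3
  size 4 → [1,5,6,8]=4  [1,6,7,8]=4  [2,4,5,7]=6  [2,5,6,8]=6  [2,5,7,8]=12  [3,4,5,7]=4  [3,4,7,8]=4  [4,5,7,8]=12  [4,6,7,8]=6  [5,6,7,8]=12
  size 5 → [1,2,5,6,8]=10  [1,4,6,7,8]=10  [1,5,6,7,8]=20  [2,3,4,5,7]=10  [2,4,5,7,8]=30  [2,5,6,7,8]=30  [3,4,5,7,8]=20  [3,4,6,7,8]=10  [4,5,6,7,8]=30
  size 6 → [1,2,5,6,7,8]=60  [1,3,4,6,7,8]=20  [1,4,5,6,7,8]=60  [2,3,4,5,7,8]=60  [2,4,5,6,7,8]=90  [3,4,5,6,7,8]=60
  size 7 → [1,2,4,5,6,7,8]=210  [1,3,4,5,6,7,8]=140  [2,3,4,5,6,7,8]=210
  first=0(q) contributes 560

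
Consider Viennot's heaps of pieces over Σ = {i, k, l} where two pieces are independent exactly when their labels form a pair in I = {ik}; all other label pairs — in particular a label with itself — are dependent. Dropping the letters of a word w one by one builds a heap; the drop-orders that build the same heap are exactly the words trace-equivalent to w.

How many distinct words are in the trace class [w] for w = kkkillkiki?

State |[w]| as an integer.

0(k) covers ∅
1(k) covers 0:k
2(k) covers 1:k
3(i) covers ∅
4(l) covers 2:k, 3:i
5(l) covers 4:l
6(k) covers 5:l
7(i) covers 5:l
8(k) covers 6:k
9(i) covers 7:i
floor of heap: 0:k, 3:i
completions by unplaced set U, small U first (add the entries for U minus each lowest piece of U):
  |U|=1: {8}:1  {9}:1
  |U|=2: {6,8}:1  {7,9}:1  {8,9}:2
  |U|=3: {6,8,9}:3  {7,8,9}:3
  |U|=4: {6,7,8,9}:6
  |U|=5: {5,6,7,8,9}:6
  |U|=6: {4,5,6,7,8,9}:6
  |U|=7: {2,4,5,6,7,8,9}:6  {3,4,5,6,7,8,9}:6
  |U|=8: {1,2,4,5,6,7,8,9}:6  {2,3,4,5,6,7,8,9}:12
  start at 0(k): 18
  start at 3(i): 6
sum over floor = 24

24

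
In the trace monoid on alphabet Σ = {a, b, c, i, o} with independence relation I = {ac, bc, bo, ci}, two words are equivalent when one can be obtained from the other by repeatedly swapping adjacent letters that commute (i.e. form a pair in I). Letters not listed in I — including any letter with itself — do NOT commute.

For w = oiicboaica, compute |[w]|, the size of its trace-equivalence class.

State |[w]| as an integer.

piece 0:o — minimal
piece 1:i rests on {0:o}
piece 2:i rests on {1:i}
piece 3:c rests on {0:o}
piece 4:b rests on {2:i}
piece 5:o rests on {2:i, 3:c}
piece 6:a rests on {4:b, 5:o}
piece 7:i rests on {6:a}
piece 8:c rests on {5:o}
piece 9:a rests on {7:i}
minimal pieces: {0:o}
ways to finish when only these pieces remain (= sum over removing one remaining piece with nothing left below it):
  1 left: {8}→1  {9}→1
  2 left: {7,9}→1  {8,9}→2
  3 left: {6,7,9}→1  {7,8,9}→3
  4 left: {4,6,7,9}→1  {6,7,8,9}→4
  5 left: {4,6,7,8,9}→5  {5,6,7,8,9}→4
  6 left: {3,5,6,7,8,9}→4  {4,5,6,7,8,9}→9
  7 left: {2,4,5,6,7,8,9}→9  {3,4,5,6,7,8,9}→13
  8 left: {1,2,4,5,6,7,8,9}→9  {2,3,4,5,6,7,8,9}→22
  placing 0:o first → 31 extensions

31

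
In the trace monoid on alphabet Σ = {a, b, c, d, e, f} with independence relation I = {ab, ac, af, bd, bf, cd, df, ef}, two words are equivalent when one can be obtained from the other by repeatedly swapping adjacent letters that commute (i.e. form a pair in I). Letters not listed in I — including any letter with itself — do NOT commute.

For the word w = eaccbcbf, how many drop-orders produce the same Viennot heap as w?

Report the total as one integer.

#0=e has no predecessor
#1=a depends on [0:e]
#2=c depends on [0:e]
#3=c depends on [2:c]
#4=b depends on [3:c]
#5=c depends on [4:b]
#6=b depends on [5:c]
#7=f depends on [5:c]
sources: [0:e]
N(rest) = Σ N(rest − s) over sources s of rest; N(one piece) = 1:
  size 1 → [1]=1  [6]=1  [7]=1
  size 2 → [1,6]=2  [1,7]=2  [6,7]=2
  size 3 → [1,6,7]=6  [5,6,7]=2
  size 4 → [1,5,6,7]=8  [4,5,6,7]=2
  size 5 → [1,4,5,6,7]=10  [3,4,5,6,7]=2
  size 6 → [1,3,4,5,6,7]=12  [2,3,4,5,6,7]=2
  first=0(e) contributes 14

14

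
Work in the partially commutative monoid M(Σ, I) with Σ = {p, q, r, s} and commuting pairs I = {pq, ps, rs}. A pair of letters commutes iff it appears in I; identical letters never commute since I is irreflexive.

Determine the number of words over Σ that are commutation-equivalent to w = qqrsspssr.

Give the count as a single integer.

#0=q has no predecessor
#1=q depends on [0:q]
#2=r depends on [1:q]
#3=s depends on [1:q]
#4=s depends on [3:s]
#5=p depends on [2:r]
#6=s depends on [4:s]
#7=s depends on [6:s]
#8=r depends on [5:p]
sources: [0:q]
N(rest) = Σ N(rest − s) over sources s of rest; N(one piece) = 1:
  size 1 → [7]=1  [8]=1
  size 2 → [5,8]=1  [6,7]=1  [7,8]=2
  size 3 → [2,5,8]=1  [4,6,7]=1  [5,7,8]=3  [6,7,8]=3
  size 4 → [2,5,7,8]=4  [3,4,6,7]=1  [4,6,7,8]=4  [5,6,7,8]=6
  size 5 → [2,5,6,7,8]=10  [3,4,6,7,8]=5  [4,5,6,7,8]=10
  size 6 → [2,4,5,6,7,8]=20  [3,4,5,6,7,8]=15
  size 7 → [2,3,4,5,6,7,8]=35
  first=0(q) contributes 35

35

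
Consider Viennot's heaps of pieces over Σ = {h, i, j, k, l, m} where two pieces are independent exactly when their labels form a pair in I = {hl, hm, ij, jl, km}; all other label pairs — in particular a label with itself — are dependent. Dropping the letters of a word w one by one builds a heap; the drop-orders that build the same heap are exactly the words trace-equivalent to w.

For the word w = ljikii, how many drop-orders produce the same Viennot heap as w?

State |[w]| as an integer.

3

#0=l has no predecessor
#1=j has no predecessor
#2=i depends on [0:l]
#3=k depends on [1:j, 2:i]
#4=i depends on [3:k]
#5=i depends on [4:i]
sources: [0:l, 1:j]
N(rest) = Σ N(rest − s) over sources s of rest; N(one piece) = 1:
  size 1 → [5]=1
  size 2 → [4,5]=1
  size 3 → [3,4,5]=1
  size 4 → [1,3,4,5]=1  [2,3,4,5]=1
  first=0(l) contributes 2
  first=1(j) contributes 1
|[w]| = 3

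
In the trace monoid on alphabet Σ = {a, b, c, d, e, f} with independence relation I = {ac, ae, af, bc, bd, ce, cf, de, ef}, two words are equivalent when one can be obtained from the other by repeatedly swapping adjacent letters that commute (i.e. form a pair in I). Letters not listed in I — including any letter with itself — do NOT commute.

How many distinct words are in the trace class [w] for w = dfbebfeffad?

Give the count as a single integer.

#0=d has no predecessor
#1=f depends on [0:d]
#2=b depends on [1:f]
#3=e depends on [2:b]
#4=b depends on [3:e]
#5=f depends on [4:b]
#6=e depends on [4:b]
#7=f depends on [5:f]
#8=f depends on [7:f]
#9=a depends on [4:b]
#10=d depends on [8:f, 9:a]
sources: [0:d]
N(rest) = Σ N(rest − s) over sources s of rest; N(one piece) = 1:
  size 1 → [6]=1  [10]=1
  size 2 → [6,10]=2  [8,10]=1  [9,10]=1
  size 3 → [6,8,10]=3  [6,9,10]=3  [7,8,10]=1  [8,9,10]=2
  size 4 → [5,7,8,10]=1  [6,7,8,10]=4  [6,8,9,10]=8  [7,8,9,10]=3
  size 5 → [5,6,7,8,10]=5  [5,7,8,9,10]=4  [6,7,8,9,10]=15
  size 6 → [5,6,7,8,9,10]=24
  size 7 → [4,5,6,7,8,9,10]=24
  size 8 → [3,4,5,6,7,8,9,10]=24
  size 9 → [2,3,4,5,6,7,8,9,10]=24
  first=0(d) contributes 24

24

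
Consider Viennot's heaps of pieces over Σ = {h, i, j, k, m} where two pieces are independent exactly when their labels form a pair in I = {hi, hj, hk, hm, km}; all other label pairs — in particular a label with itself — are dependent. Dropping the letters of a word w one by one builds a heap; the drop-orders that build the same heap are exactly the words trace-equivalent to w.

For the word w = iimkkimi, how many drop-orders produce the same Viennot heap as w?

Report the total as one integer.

#0=i has no predecessor
#1=i depends on [0:i]
#2=m depends on [1:i]
#3=k depends on [1:i]
#4=k depends on [3:k]
#5=i depends on [2:m, 4:k]
#6=m depends on [5:i]
#7=i depends on [6:m]
sources: [0:i]
N(rest) = Σ N(rest − s) over sources s of rest; N(one piece) = 1:
  size 1 → [7]=1
  size 2 → [6,7]=1
  size 3 → [5,6,7]=1
  size 4 → [2,5,6,7]=1  [4,5,6,7]=1
  size 5 → [2,4,5,6,7]=2  [3,4,5,6,7]=1
  size 6 → [2,3,4,5,6,7]=3
  first=0(i) contributes 3

3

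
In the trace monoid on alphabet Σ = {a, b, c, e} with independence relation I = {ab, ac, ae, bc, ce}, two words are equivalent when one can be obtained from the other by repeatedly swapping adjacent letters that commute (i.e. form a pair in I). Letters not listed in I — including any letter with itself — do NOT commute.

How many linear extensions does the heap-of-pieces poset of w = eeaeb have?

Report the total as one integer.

5

drop 0:e onto floor
drop 1:e onto {0:e}
drop 2:a onto floor
drop 3:e onto {1:e}
drop 4:b onto {3:e}
ground layer = {0:e, 2:a}
drop-orders for the pieces not yet dropped (sum over which currently-grounded one goes next):
  1 to go: {2} 1  {4} 1
  2 to go: {2,4} 2  {3,4} 1
  3 to go: {1,3,4} 1  {2,3,4} 3
  if 0:e drops first: 4 orders
  if 2:a drops first: 1 orders
heap linearizations: 5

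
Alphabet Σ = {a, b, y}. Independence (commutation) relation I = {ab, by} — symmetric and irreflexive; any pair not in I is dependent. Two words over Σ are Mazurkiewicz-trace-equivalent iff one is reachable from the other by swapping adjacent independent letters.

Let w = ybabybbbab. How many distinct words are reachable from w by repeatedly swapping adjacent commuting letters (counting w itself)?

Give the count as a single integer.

#0=y has no predecessor
#1=b has no predecessor
#2=a depends on [0:y]
#3=b depends on [1:b]
#4=y depends on [2:a]
#5=b depends on [3:b]
#6=b depends on [5:b]
#7=b depends on [6:b]
#8=a depends on [4:y]
#9=b depends on [7:b]
sources: [0:y, 1:b]
N(rest) = Σ N(rest − s) over sources s of rest; N(one piece) = 1:
  size 1 → [8]=1  [9]=1
  size 2 → [4,8]=1  [7,9]=1  [8,9]=2
  size 3 → [2,4,8]=1  [4,8,9]=3  [6,7,9]=1  [7,8,9]=3
  size 4 → [0,2,4,8]=1  [2,4,8,9]=4  [4,7,8,9]=6  [5,6,7,9]=1  [6,7,8,9]=4
  size 5 → [0,2,4,8,9]=5  [2,4,7,8,9]=10  [3,5,6,7,9]=1  [4,6,7,8,9]=10  [5,6,7,8,9]=5
  size 6 → [0,2,4,7,8,9]=15  [1,3,5,6,7,9]=1  [2,4,6,7,8,9]=20  [3,5,6,7,8,9]=6  [4,5,6,7,8,9]=15
  size 7 → [0,2,4,6,7,8,9]=35  [1,3,5,6,7,8,9]=7  [2,4,5,6,7,8,9]=35  [3,4,5,6,7,8,9]=21
  size 8 → [0,2,4,5,6,7,8,9]=70  [1,3,4,5,6,7,8,9]=28  [2,3,4,5,6,7,8,9]=56
  first=0(y) contributes 84
  first=1(b) contributes 126
|[w]| = 210

210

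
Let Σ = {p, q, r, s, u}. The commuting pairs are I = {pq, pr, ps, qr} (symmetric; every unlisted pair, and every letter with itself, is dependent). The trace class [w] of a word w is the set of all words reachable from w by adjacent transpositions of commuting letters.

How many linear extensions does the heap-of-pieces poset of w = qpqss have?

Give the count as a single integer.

drop 0:q onto floor
drop 1:p onto floor
drop 2:q onto {0:q}
drop 3:s onto {2:q}
drop 4:s onto {3:s}
ground layer = {0:q, 1:p}
drop-orders for the pieces not yet dropped (sum over which currently-grounded one goes next):
  1 to go: {1} 1  {4} 1
  2 to go: {1,4} 2  {3,4} 1
  3 to go: {1,3,4} 3  {2,3,4} 1
  if 0:q drops first: 4 orders
  if 1:p drops first: 1 orders
heap linearizations: 5

5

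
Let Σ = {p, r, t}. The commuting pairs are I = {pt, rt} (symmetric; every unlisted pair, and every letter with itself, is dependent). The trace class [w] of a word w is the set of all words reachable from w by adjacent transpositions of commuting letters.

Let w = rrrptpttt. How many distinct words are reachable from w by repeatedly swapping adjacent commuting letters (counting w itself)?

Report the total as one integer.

126

piece 0:r — minimal
piece 1:r rests on {0:r}
piece 2:r rests on {1:r}
piece 3:p rests on {2:r}
piece 4:t — minimal
piece 5:p rests on {3:p}
piece 6:t rests on {4:t}
piece 7:t rests on {6:t}
piece 8:t rests on {7:t}
minimal pieces: {0:r, 4:t}
ways to finish when only these pieces remain (= sum over removing one remaining piece with nothing left below it):
  1 left: {5}→1  {8}→1
  2 left: {3,5}→1  {5,8}→2  {7,8}→1
  3 left: {2,3,5}→1  {3,5,8}→3  {5,7,8}→3  {6,7,8}→1
  4 left: {1,2,3,5}→1  {2,3,5,8}→4  {3,5,7,8}→6  {4,6,7,8}→1  {5,6,7,8}→4
  5 left: {0,1,2,3,5}→1  {1,2,3,5,8}→5  {2,3,5,7,8}→10  {3,5,6,7,8}→10  {4,5,6,7,8}→5
  6 left: {0,1,2,3,5,8}→6  {1,2,3,5,7,8}→15  {2,3,5,6,7,8}→20  {3,4,5,6,7,8}→15
  7 left: {0,1,2,3,5,7,8}→21  {1,2,3,5,6,7,8}→35  {2,3,4,5,6,7,8}→35
  placing 0:r first → 70 extensions
  placing 4:t first → 56 extensions
total linear extensions = 126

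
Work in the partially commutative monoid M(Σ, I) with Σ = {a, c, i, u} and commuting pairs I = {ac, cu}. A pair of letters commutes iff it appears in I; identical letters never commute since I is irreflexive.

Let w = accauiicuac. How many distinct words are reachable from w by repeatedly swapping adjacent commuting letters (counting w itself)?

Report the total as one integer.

piece 0:a — minimal
piece 1:c — minimal
piece 2:c rests on {1:c}
piece 3:a rests on {0:a}
piece 4:u rests on {3:a}
piece 5:i rests on {2:c, 4:u}
piece 6:i rests on {5:i}
piece 7:c rests on {6:i}
piece 8:u rests on {6:i}
piece 9:a rests on {8:u}
piece 10:c rests on {7:c}
minimal pieces: {0:a, 1:c}
ways to finish when only these pieces remain (= sum over removing one remaining piece with nothing left below it):
  1 left: {9}→1  {10}→1
  2 left: {7,10}→1  {8,9}→1  {9,10}→2
  3 left: {7,9,10}→3  {8,9,10}→3
  4 left: {7,8,9,10}→6
  5 left: {6,7,8,9,10}→6
  6 left: {5,6,7,8,9,10}→6
  7 left: {2,5,6,7,8,9,10}→6  {4,5,6,7,8,9,10}→6
  8 left: {1,2,5,6,7,8,9,10}→6  {2,4,5,6,7,8,9,10}→12  {3,4,5,6,7,8,9,10}→6
  9 left: {0,3,4,5,6,7,8,9,10}→6  {1,2,4,5,6,7,8,9,10}→18  {2,3,4,5,6,7,8,9,10}→18
  placing 0:a first → 36 extensions
  placing 1:c first → 24 extensions
total linear extensions = 60

60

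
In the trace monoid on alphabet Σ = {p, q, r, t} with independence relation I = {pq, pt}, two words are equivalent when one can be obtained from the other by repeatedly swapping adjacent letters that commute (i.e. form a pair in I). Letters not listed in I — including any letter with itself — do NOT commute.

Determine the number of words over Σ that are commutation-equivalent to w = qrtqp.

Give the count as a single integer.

0(q) covers ∅
1(r) covers 0:q
2(t) covers 1:r
3(q) covers 2:t
4(p) covers 1:r
floor of heap: 0:q
completions by unplaced set U, small U first (add the entries for U minus each lowest piece of U):
  |U|=1: {3}:1  {4}:1
  |U|=2: {2,3}:1  {3,4}:2
  |U|=3: {2,3,4}:3
  start at 0(q): 3

3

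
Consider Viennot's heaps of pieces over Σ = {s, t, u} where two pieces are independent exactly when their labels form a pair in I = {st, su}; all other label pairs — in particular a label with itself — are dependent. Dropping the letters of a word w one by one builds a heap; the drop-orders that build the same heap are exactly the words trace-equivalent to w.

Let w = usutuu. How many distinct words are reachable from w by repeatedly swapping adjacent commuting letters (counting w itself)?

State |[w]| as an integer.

6

#0=u has no predecessor
#1=s has no predecessor
#2=u depends on [0:u]
#3=t depends on [2:u]
#4=u depends on [3:t]
#5=u depends on [4:u]
sources: [0:u, 1:s]
N(rest) = Σ N(rest − s) over sources s of rest; N(one piece) = 1:
  size 1 → [1]=1  [5]=1
  size 2 → [1,5]=2  [4,5]=1
  size 3 → [1,4,5]=3  [3,4,5]=1
  size 4 → [1,3,4,5]=4  [2,3,4,5]=1
  first=0(u) contributes 5
  first=1(s) contributes 1
|[w]| = 6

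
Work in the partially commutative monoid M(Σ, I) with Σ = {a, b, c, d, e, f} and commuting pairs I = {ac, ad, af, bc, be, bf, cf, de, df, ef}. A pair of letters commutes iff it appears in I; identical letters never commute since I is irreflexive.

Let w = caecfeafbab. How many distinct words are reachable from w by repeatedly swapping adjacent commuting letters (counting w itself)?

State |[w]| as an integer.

110

piece 0:c — minimal
piece 1:a — minimal
piece 2:e rests on {0:c, 1:a}
piece 3:c rests on {2:e}
piece 4:f — minimal
piece 5:e rests on {3:c}
piece 6:a rests on {5:e}
piece 7:f rests on {4:f}
piece 8:b rests on {6:a}
piece 9:a rests on {8:b}
piece 10:b rests on {9:a}
minimal pieces: {0:c, 1:a, 4:f}
ways to finish when only these pieces remain (= sum over removing one remaining piece with nothing left below it):
  1 left: {7}→1  {10}→1
  2 left: {4,7}→1  {7,10}→2  {9,10}→1
  3 left: {4,7,10}→3  {7,9,10}→3  {8,9,10}→1
  4 left: {4,7,9,10}→6  {6,8,9,10}→1  {7,8,9,10}→4
  5 left: {4,7,8,9,10}→10  {5,6,8,9,10}→1  {6,7,8,9,10}→5
  6 left: {3,5,6,8,9,10}→1  {4,6,7,8,9,10}→15  {5,6,7,8,9,10}→6
  7 left: {2,3,5,6,8,9,10}→1  {3,5,6,7,8,9,10}→7  {4,5,6,7,8,9,10}→21
  8 left: {0,2,3,5,6,8,9,10}→1  {1,2,3,5,6,8,9,10}→1  {2,3,5,6,7,8,9,10}→8  {3,4,5,6,7,8,9,10}→28
  9 left: {0,1,2,3,5,6,8,9,10}→2  {0,2,3,5,6,7,8,9,10}→9  {1,2,3,5,6,7,8,9,10}→9  {2,3,4,5,6,7,8,9,10}→36
  placing 0:c first → 45 extensions
  placing 1:a first → 45 extensions
  placing 4:f first → 20 extensions
total linear extensions = 110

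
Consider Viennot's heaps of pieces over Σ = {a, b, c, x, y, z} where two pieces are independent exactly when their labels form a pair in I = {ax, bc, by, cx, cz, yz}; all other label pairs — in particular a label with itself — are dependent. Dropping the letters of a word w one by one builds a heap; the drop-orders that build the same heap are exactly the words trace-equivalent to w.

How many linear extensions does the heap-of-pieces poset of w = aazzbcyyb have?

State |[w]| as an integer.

piece 0:a — minimal
piece 1:a rests on {0:a}
piece 2:z rests on {1:a}
piece 3:z rests on {2:z}
piece 4:b rests on {3:z}
piece 5:c rests on {1:a}
piece 6:y rests on {5:c}
piece 7:y rests on {6:y}
piece 8:b rests on {4:b}
minimal pieces: {0:a}
ways to finish when only these pieces remain (= sum over removing one remaining piece with nothing left below it):
  1 left: {7}→1  {8}→1
  2 left: {4,8}→1  {6,7}→1  {7,8}→2
  3 left: {3,4,8}→1  {4,7,8}→3  {5,6,7}→1  {6,7,8}→3
  4 left: {2,3,4,8}→1  {3,4,7,8}→4  {4,6,7,8}→6  {5,6,7,8}→4
  5 left: {2,3,4,7,8}→5  {3,4,6,7,8}→10  {4,5,6,7,8}→10
  6 left: {2,3,4,6,7,8}→15  {3,4,5,6,7,8}→20
  7 left: {2,3,4,5,6,7,8}→35
  placing 0:a first → 35 extensions

35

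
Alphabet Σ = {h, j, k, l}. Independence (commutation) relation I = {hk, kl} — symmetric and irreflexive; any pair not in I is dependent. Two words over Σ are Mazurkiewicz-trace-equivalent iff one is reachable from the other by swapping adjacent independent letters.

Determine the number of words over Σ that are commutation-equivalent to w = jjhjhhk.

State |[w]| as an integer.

0(j) covers ∅
1(j) covers 0:j
2(h) covers 1:j
3(j) covers 2:h
4(h) covers 3:j
5(h) covers 4:h
6(k) covers 3:j
floor of heap: 0:j
completions by unplaced set U, small U first (add the entries for U minus each lowest piece of U):
  |U|=1: {5}:1  {6}:1
  |U|=2: {4,5}:1  {5,6}:2
  |U|=3: {4,5,6}:3
  |U|=4: {3,4,5,6}:3
  |U|=5: {2,3,4,5,6}:3
  start at 0(j): 3

3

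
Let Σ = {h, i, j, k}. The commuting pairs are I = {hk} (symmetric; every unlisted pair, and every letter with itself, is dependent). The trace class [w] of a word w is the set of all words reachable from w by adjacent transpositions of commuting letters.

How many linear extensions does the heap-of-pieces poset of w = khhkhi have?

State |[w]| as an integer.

10

0(k) covers ∅
1(h) covers ∅
2(h) covers 1:h
3(k) covers 0:k
4(h) covers 2:h
5(i) covers 3:k, 4:h
floor of heap: 0:k, 1:h
completions by unplaced set U, small U first (add the entries for U minus each lowest piece of U):
  |U|=1: {5}:1
  |U|=2: {3,5}:1  {4,5}:1
  |U|=3: {0,3,5}:1  {2,4,5}:1  {3,4,5}:2
  |U|=4: {0,3,4,5}:3  {1,2,4,5}:1  {2,3,4,5}:3
  start at 0(k): 4
  start at 1(h): 6
sum over floor = 10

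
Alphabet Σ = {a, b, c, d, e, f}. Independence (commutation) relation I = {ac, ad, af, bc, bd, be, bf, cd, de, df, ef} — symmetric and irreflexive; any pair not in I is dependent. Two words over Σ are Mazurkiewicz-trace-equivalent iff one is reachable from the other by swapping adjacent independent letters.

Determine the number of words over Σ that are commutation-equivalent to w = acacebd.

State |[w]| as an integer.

112

0(a) covers ∅
1(c) covers ∅
2(a) covers 0:a
3(c) covers 1:c
4(e) covers 2:a, 3:c
5(b) covers 2:a
6(d) covers ∅
floor of heap: 0:a, 1:c, 6:d
completions by unplaced set U, small U first (add the entries for U minus each lowest piece of U):
  |U|=1: {4}:1  {5}:1  {6}:1
  |U|=2: {3,4}:1  {4,5}:2  {4,6}:2  {5,6}:2
  |U|=3: {1,3,4}:1  {2,4,5}:2  {3,4,5}:3  {3,4,6}:3  {4,5,6}:6
  |U|=4: {0,2,4,5}:2  {1,3,4,5}:4  {1,3,4,6}:4  {2,3,4,5}:5  {2,4,5,6}:8  {3,4,5,6}:12
  |U|=5: {0,2,3,4,5}:7  {0,2,4,5,6}:10  {1,2,3,4,5}:9  {1,3,4,5,6}:20  {2,3,4,5,6}:25
  start at 0(a): 54
  start at 1(c): 42
  start at 6(d): 16
sum over floor = 112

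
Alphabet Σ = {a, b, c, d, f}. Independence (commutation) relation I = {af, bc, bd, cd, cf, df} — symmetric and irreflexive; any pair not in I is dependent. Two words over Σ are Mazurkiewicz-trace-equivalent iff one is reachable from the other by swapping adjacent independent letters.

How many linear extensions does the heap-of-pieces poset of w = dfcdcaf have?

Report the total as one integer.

126

drop 0:d onto floor
drop 1:f onto floor
drop 2:c onto floor
drop 3:d onto {0:d}
drop 4:c onto {2:c}
drop 5:a onto {3:d, 4:c}
drop 6:f onto {1:f}
ground layer = {0:d, 1:f, 2:c}
drop-orders for the pieces not yet dropped (sum over which currently-grounded one goes next):
  1 to go: {5} 1  {6} 1
  2 to go: {1,6} 1  {3,5} 1  {4,5} 1  {5,6} 2
  3 to go: {0,3,5} 1  {1,5,6} 3  {2,4,5} 1  {3,4,5} 2  {3,5,6} 3  {4,5,6} 3
  4 to go: {0,3,4,5} 3  {0,3,5,6} 4  {1,3,5,6} 6  {1,4,5,6} 6  {2,3,4,5} 3  {2,4,5,6} 4  {3,4,5,6} 8
  5 to go: {0,1,3,5,6} 10  {0,2,3,4,5} 6  {0,3,4,5,6} 15  {1,2,4,5,6} 10  {1,3,4,5,6} 20  {2,3,4,5,6} 15
  if 0:d drops first: 45 orders
  if 1:f drops first: 36 orders
  if 2:c drops first: 45 orders
heap linearizations: 126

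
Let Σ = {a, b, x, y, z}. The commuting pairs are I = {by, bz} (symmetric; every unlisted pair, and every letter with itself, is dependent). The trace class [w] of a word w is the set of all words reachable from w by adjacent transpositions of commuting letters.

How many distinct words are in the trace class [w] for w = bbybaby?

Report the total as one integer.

8

piece 0:b — minimal
piece 1:b rests on {0:b}
piece 2:y — minimal
piece 3:b rests on {1:b}
piece 4:a rests on {2:y, 3:b}
piece 5:b rests on {4:a}
piece 6:y rests on {4:a}
minimal pieces: {0:b, 2:y}
ways to finish when only these pieces remain (= sum over removing one remaining piece with nothing left below it):
  1 left: {5}→1  {6}→1
  2 left: {5,6}→2
  3 left: {4,5,6}→2
  4 left: {2,4,5,6}→2  {3,4,5,6}→2
  5 left: {1,3,4,5,6}→2  {2,3,4,5,6}→4
  placing 0:b first → 6 extensions
  placing 2:y first → 2 extensions
total linear extensions = 8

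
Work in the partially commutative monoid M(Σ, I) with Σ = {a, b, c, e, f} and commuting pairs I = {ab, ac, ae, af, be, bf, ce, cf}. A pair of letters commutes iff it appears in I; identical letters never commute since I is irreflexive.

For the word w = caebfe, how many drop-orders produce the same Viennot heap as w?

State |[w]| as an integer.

piece 0:c — minimal
piece 1:a — minimal
piece 2:e — minimal
piece 3:b rests on {0:c}
piece 4:f rests on {2:e}
piece 5:e rests on {4:f}
minimal pieces: {0:c, 1:a, 2:e}
ways to finish when only these pieces remain (= sum over removing one remaining piece with nothing left below it):
  1 left: {1}→1  {3}→1  {5}→1
  2 left: {0,3}→1  {1,3}→2  {1,5}→2  {3,5}→2  {4,5}→1
  3 left: {0,1,3}→3  {0,3,5}→3  {1,3,5}→6  {1,4,5}→3  {2,4,5}→1  {3,4,5}→3
  4 left: {0,1,3,5}→12  {0,3,4,5}→6  {1,2,4,5}→4  {1,3,4,5}→12  {2,3,4,5}→4
  placing 0:c first → 20 extensions
  placing 1:a first → 10 extensions
  placing 2:e first → 30 extensions
total linear extensions = 60

60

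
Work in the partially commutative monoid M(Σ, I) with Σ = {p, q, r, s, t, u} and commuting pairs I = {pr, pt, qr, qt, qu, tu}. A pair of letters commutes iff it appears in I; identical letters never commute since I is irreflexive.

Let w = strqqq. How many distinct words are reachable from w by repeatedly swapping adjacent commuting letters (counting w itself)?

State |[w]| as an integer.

10

0(s) covers ∅
1(t) covers 0:s
2(r) covers 1:t
3(q) covers 0:s
4(q) covers 3:q
5(q) covers 4:q
floor of heap: 0:s
completions by unplaced set U, small U first (add the entries for U minus each lowest piece of U):
  |U|=1: {2}:1  {5}:1
  |U|=2: {1,2}:1  {2,5}:2  {4,5}:1
  |U|=3: {1,2,5}:3  {2,4,5}:3  {3,4,5}:1
  |U|=4: {1,2,4,5}:6  {2,3,4,5}:4
  start at 0(s): 10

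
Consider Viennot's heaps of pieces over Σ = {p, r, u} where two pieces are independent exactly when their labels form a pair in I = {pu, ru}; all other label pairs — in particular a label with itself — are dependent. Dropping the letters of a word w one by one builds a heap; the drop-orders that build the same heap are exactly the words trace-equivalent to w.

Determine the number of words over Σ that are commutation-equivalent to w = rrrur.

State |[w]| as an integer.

5

#0=r has no predecessor
#1=r depends on [0:r]
#2=r depends on [1:r]
#3=u has no predecessor
#4=r depends on [2:r]
sources: [0:r, 3:u]
N(rest) = Σ N(rest − s) over sources s of rest; N(one piece) = 1:
  size 1 → [3]=1  [4]=1
  size 2 → [2,4]=1  [3,4]=2
  size 3 → [1,2,4]=1  [2,3,4]=3
  first=0(r) contributes 4
  first=3(u) contributes 1
|[w]| = 5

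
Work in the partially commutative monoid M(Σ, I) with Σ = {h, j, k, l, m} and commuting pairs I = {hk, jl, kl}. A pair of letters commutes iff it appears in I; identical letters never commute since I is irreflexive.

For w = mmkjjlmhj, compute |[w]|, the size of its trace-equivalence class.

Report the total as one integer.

4

piece 0:m — minimal
piece 1:m rests on {0:m}
piece 2:k rests on {1:m}
piece 3:j rests on {2:k}
piece 4:j rests on {3:j}
piece 5:l rests on {1:m}
piece 6:m rests on {4:j, 5:l}
piece 7:h rests on {6:m}
piece 8:j rests on {7:h}
minimal pieces: {0:m}
ways to finish when only these pieces remain (= sum over removing one remaining piece with nothing left below it):
  1 left: {8}→1
  2 left: {7,8}→1
  3 left: {6,7,8}→1
  4 left: {4,6,7,8}→1  {5,6,7,8}→1
  5 left: {3,4,6,7,8}→1  {4,5,6,7,8}→2
  6 left: {2,3,4,6,7,8}→1  {3,4,5,6,7,8}→3
  7 left: {2,3,4,5,6,7,8}→4
  placing 0:m first → 4 extensions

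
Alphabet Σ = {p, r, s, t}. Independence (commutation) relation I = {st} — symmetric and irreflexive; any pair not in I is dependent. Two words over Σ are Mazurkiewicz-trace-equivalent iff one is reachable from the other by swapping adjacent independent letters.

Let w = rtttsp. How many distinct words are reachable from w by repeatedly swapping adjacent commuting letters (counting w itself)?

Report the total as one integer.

piece 0:r — minimal
piece 1:t rests on {0:r}
piece 2:t rests on {1:t}
piece 3:t rests on {2:t}
piece 4:s rests on {0:r}
piece 5:p rests on {3:t, 4:s}
minimal pieces: {0:r}
ways to finish when only these pieces remain (= sum over removing one remaining piece with nothing left below it):
  1 left: {5}→1
  2 left: {3,5}→1  {4,5}→1
  3 left: {2,3,5}→1  {3,4,5}→2
  4 left: {1,2,3,5}→1  {2,3,4,5}→3
  placing 0:r first → 4 extensions

4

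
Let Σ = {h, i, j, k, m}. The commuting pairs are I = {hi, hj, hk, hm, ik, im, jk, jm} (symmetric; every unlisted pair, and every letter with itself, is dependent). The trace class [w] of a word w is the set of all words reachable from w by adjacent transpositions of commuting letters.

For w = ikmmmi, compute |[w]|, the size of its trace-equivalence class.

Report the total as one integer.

15

drop 0:i onto floor
drop 1:k onto floor
drop 2:m onto {1:k}
drop 3:m onto {2:m}
drop 4:m onto {3:m}
drop 5:i onto {0:i}
ground layer = {0:i, 1:k}
drop-orders for the pieces not yet dropped (sum over which currently-grounded one goes next):
  1 to go: {4} 1  {5} 1
  2 to go: {0,5} 1  {3,4} 1  {4,5} 2
  3 to go: {0,4,5} 3  {2,3,4} 1  {3,4,5} 3
  4 to go: {0,3,4,5} 6  {1,2,3,4} 1  {2,3,4,5} 4
  if 0:i drops first: 5 orders
  if 1:k drops first: 10 orders
heap linearizations: 15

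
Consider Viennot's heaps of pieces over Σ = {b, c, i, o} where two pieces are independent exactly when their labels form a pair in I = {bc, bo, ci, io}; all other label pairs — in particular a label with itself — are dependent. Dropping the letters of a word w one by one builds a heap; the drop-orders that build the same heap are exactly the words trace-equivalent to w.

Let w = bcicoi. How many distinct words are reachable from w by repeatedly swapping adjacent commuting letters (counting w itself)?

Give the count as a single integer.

20

#0=b has no predecessor
#1=c has no predecessor
#2=i depends on [0:b]
#3=c depends on [1:c]
#4=o depends on [3:c]
#5=i depends on [2:i]
sources: [0:b, 1:c]
N(rest) = Σ N(rest − s) over sources s of rest; N(one piece) = 1:
  size 1 → [4]=1  [5]=1
  size 2 → [2,5]=1  [3,4]=1  [4,5]=2
  size 3 → [0,2,5]=1  [1,3,4]=1  [2,4,5]=3  [3,4,5]=3
  size 4 → [0,2,4,5]=4  [1,3,4,5]=4  [2,3,4,5]=6
  first=0(b) contributes 10
  first=1(c) contributes 10
|[w]| = 20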